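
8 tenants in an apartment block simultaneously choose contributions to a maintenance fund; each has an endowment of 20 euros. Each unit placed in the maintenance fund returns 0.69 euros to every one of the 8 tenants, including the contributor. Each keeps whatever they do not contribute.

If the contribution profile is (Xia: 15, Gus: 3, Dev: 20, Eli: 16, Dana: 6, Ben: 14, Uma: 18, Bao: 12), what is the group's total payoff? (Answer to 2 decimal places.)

630.08 euros

Total contributed: 15 + 3 + 20 + 16 + 6 + 14 + 18 + 12 = 104; total kept: 8 × 20 − 104 = 56.
The maintenance fund pays out 0.69 × 8 × 104 = 574.08 in aggregate.
Group total = 56 + 574.08 = 630.08.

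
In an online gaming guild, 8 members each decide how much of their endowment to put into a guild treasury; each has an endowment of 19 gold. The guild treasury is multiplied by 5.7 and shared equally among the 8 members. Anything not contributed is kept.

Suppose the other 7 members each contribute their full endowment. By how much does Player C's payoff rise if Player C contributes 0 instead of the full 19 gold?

5.46 gold

Switching from a contribution of 19 to 0 lets Player C keep an extra 19 gold, but lowers the guild treasury by 19, which costs Player C their own share of that drop: 5.7/8 × 19 = 13.54.
Net gain = 19 − 13.54 = 5.46. The private return per contributed unit (0.7125) is below 1, so free-riding is indeed the best response regardless of what the others do.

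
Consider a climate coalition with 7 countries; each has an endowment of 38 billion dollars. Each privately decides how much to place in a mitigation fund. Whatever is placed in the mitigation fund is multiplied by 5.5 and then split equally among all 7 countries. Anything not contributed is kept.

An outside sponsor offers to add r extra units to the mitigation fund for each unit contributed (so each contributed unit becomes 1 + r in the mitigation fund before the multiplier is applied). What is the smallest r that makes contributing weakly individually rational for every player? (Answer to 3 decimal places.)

0.273

With matching at rate r, one contributed unit becomes (1 + r) in the mitigation fund and returns 5.5 × (1 + r) / 7 to the contributor.
Setting this equal to 1: 1 + r = 7/5.5 = 1.2727.
So the minimum matching rate is r = 1.2727 − 1 = 0.273.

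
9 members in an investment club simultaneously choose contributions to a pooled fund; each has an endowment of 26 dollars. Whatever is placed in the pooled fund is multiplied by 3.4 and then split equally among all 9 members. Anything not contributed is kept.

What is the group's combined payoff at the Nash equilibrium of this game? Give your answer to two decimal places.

Each contributed unit returns 3.4/9 = 0.3778 to its contributor — below 1 — so contributing 0 is dominant for every player. At the Nash equilibrium everyone keeps their 26, and the group total is 9 × 26 = 234.

234.00 dollars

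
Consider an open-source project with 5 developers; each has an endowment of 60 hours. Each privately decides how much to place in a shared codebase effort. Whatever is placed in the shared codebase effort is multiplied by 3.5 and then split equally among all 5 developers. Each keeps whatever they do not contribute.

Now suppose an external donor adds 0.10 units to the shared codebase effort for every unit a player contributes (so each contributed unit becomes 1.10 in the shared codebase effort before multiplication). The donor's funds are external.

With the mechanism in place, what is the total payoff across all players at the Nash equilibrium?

Even with the mechanism, each unit contributed returns only 3.5 × 1.10 / 5 = 0.7700 per unit of net cost, so contributing nothing is still dominant.
Everyone keeps their endowment and the group total is 5 × 60 = 300.

300.00 hours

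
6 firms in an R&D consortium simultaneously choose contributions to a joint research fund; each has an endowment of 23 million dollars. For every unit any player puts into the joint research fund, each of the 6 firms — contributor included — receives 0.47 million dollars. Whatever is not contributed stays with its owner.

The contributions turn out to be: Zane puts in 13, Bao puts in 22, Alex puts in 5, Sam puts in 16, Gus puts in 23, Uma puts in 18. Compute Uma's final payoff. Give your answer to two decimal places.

50.59 million dollars

Total contributed: 13 + 22 + 5 + 16 + 23 + 18 = 97.
Each receives 0.47 × 97 = 45.59 from the joint research fund.
Uma keeps 23 − 18 = 5, so Uma's payoff is 5 + 45.59 = 50.59.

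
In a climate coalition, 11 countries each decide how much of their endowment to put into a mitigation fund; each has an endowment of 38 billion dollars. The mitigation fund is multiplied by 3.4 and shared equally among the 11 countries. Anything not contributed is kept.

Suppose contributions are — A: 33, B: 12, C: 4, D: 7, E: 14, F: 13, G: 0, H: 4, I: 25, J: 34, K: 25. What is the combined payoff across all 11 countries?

Total contributed: 33 + 12 + 4 + 7 + 14 + 13 + 0 + 4 + 25 + 34 + 25 = 171; total kept: 11 × 38 − 171 = 247.
The mitigation fund pays out 3.4 × 171 = 581.40 in aggregate.
Group total = 247 + 581.40 = 828.40.

828.40 billion dollars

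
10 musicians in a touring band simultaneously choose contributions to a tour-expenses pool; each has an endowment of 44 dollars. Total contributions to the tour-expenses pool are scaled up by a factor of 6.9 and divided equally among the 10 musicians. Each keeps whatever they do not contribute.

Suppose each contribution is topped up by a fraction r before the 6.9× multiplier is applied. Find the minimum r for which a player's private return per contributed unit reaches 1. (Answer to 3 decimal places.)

0.449

With matching at rate r, one contributed unit becomes (1 + r) in the tour-expenses pool and returns 6.9 × (1 + r) / 10 to the contributor.
Setting this equal to 1: 1 + r = 10/6.9 = 1.4493.
So the minimum matching rate is r = 1.4493 − 1 = 0.449.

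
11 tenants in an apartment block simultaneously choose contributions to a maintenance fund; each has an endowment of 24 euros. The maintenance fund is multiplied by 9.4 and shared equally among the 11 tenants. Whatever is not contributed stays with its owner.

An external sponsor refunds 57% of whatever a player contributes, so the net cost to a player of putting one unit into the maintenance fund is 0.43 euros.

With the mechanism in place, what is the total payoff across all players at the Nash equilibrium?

2632.08 euros

Under the mechanism each unit contributed yields (9.4/11) / 0.43 = 1.9873 back to its contributor per unit of net cost, which exceeds 1, making full contribution the dominant choice for everyone.
At the Nash equilibrium everyone contributes 24. Group total payoff = 11 × (24 × 0.57 + 9.4 × 24) = 2632.08.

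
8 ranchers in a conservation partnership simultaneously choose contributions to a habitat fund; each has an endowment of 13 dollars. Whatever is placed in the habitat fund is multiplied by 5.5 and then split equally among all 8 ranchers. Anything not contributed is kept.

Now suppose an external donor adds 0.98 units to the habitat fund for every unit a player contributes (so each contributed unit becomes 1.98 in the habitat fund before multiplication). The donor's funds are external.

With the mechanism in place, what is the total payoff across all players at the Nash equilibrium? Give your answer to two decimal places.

1132.56 dollars

The effective private return per unit is now 5.5 × 1.98 / 8 = 1.3613 > 1, so every player's dominant strategy flips to full contribution.
At the Nash equilibrium everyone contributes 13. Group total payoff = 5.5 × 1.98 × 104 = 1132.56.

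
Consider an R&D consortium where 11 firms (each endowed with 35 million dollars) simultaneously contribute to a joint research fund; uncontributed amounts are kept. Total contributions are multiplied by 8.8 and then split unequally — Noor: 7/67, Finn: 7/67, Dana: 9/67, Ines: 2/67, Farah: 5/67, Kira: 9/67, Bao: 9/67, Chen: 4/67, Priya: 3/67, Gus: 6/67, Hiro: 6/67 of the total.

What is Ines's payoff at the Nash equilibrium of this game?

For player j, contributing a unit is worthwhile iff 8.8 × (j's share) ≥ 1, i.e. iff j's share is at least 0.1136.
The shares above 0.1136 belong to Dana, Kira and Bao, contributing 35 each; the remaining 8 contribute 0. Total contributed: 105.
Ines keeps 35 and receives 8.8 × 105 × 2/67 = 27.58 from the joint research fund, for a payoff of 62.58.

62.58 million dollars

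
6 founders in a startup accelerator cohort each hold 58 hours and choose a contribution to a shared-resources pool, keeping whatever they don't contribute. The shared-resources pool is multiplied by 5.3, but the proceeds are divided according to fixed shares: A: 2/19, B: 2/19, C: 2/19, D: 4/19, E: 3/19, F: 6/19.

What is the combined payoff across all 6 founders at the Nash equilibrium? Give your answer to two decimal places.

846.80 hours

Player j's private return per contributed unit is 5.3 × (j's share). Contributing is weakly dominant for j when that share is at least 1/5.3 = 0.1887, and contributing 0 is dominant otherwise.
D and F clear that bar, contributing 58 each; the remaining 4 contribute 0. Total contributed: 116.
The shared-resources pool pays out 5.3 × 116 = 614.80 in total (split across the unequal shares, but the aggregate is all that matters for the group sum).
The 4 free-riders keep 58 each, adding 232. Group total = 232 + 614.80 = 846.80.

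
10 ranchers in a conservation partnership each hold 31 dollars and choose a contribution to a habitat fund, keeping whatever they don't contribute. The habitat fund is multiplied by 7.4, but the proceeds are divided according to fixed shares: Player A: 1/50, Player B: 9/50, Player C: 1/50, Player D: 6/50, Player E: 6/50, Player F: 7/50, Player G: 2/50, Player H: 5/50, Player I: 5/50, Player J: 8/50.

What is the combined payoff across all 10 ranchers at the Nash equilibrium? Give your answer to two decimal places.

Player j's private return per contributed unit is 7.4 × (j's share). Contributing is weakly dominant for j when that share is at least 1/7.4 = 0.1351, and contributing 0 is dominant otherwise.
The shares above 0.1351 belong to Player B, Player F and Player J, contributing 31 each; the remaining 7 contribute 0. Total contributed: 93.
The habitat fund pays out 7.4 × 93 = 688.20 in total (split across the unequal shares, but the aggregate is all that matters for the group sum).
The 7 free-riders keep 31 each, adding 217. Group total = 217 + 688.20 = 905.20.

905.20 dollars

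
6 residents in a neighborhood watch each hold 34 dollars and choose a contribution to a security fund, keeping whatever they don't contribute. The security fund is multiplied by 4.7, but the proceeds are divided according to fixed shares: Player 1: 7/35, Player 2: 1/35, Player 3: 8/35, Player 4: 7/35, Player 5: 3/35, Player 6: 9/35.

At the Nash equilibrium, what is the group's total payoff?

Each unit j contributes comes back to j as 4.7 × (j's share), so j prefers to contribute only if that share exceeds 1/4.7 = 0.2128; otherwise keeping the unit dominates.
Player 3 and Player 6 clear that bar, contributing 34 each; the remaining 4 contribute 0. Total contributed: 68.
The security fund pays out 4.7 × 68 = 319.60 in total (split across the unequal shares, but the aggregate is all that matters for the group sum).
The 4 free-riders keep 34 each, adding 136. Group total = 136 + 319.60 = 455.60.

455.60 dollars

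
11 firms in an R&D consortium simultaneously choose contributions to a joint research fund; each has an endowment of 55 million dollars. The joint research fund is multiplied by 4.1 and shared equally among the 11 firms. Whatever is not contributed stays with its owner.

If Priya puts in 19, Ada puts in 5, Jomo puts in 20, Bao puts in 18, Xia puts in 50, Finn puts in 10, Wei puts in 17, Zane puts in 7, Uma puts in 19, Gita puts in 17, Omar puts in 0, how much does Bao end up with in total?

104.84 million dollars

Total contributed: 19 + 5 + 20 + 18 + 50 + 10 + 17 + 7 + 19 + 17 + 0 = 182.
Each receives 4.1 × 182 / 11 = 67.84 from the joint research fund.
Bao keeps 55 − 18 = 37, so Bao's payoff is 37 + 67.84 = 104.84.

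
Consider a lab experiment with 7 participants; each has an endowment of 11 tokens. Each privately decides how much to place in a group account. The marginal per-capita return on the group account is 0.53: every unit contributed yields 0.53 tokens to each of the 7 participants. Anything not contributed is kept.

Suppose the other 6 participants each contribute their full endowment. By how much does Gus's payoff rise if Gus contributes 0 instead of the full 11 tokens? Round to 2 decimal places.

Switching from a contribution of 11 to 0 lets Gus keep an extra 11 tokens, but lowers the group account by 11, which costs Gus their own share of that drop: 0.53 × 11 = 5.83.
Net gain = 11 − 5.83 = 5.17. The private return per contributed unit (0.53) is below 1, so free-riding is indeed the best response regardless of what the others do.

5.17 tokens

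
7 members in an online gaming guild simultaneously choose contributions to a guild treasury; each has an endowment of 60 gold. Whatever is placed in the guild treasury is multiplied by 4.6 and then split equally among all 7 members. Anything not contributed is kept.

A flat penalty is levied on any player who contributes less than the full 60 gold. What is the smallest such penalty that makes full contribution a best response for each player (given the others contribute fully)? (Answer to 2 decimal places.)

Given the others contribute fully, the best deviation is to contribute 0 (any partial contribution still incurs the fine and gives up units whose private return 0.6571 is below 1).
Deviating from 60 to 0 saves 60 gold but forfeits the deviator's share of the drop in the guild treasury: 4.6/7 × 60 = 39.43.
So the deviation gain is 60 − 39.43 = 20.57, and the fine must be at least 20.57 gold to wipe it out.

20.57 gold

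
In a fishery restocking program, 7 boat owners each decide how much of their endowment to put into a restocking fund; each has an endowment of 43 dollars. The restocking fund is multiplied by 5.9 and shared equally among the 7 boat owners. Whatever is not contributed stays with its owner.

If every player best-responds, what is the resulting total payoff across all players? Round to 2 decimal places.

301.00 dollars

Each contributed unit returns 5.9/7 = 0.8429 to its contributor — below 1 — so contributing 0 is dominant for every player. At the Nash equilibrium everyone keeps their 43, and the group total is 7 × 43 = 301.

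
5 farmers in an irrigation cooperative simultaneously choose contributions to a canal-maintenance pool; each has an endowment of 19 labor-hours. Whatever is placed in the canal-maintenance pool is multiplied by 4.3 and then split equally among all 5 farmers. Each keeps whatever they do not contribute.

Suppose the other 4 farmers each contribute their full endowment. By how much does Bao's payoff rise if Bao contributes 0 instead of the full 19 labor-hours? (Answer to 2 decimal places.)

Switching from a contribution of 19 to 0 lets Bao keep an extra 19 labor-hours, but lowers the canal-maintenance pool by 19, which costs Bao their own share of that drop: 4.3/5 × 19 = 16.34.
Net gain = 19 − 16.34 = 2.66. The private return per contributed unit (0.8600) is below 1, so free-riding is indeed the best response regardless of what the others do.

2.66 labor-hours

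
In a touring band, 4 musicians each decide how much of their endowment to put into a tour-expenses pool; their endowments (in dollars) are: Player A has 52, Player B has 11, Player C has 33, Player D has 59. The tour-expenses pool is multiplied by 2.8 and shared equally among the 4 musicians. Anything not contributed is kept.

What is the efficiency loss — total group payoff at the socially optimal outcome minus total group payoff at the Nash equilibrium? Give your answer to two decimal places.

The private return per contributed unit is 2.8/4 = 0.7000 < 1 for every player regardless of endowment, so the Nash equilibrium is zero contribution and the group total is Σ E_j = 52 + 11 + 33 + 59 = 155.
Each contributed unit returns 2.800 to the group, so the social optimum is full contribution by everyone: group total = 2.800 × 155 = 434.00.
Efficiency loss = (2.800 − 1) × 155 = 279.00.

279.00 dollars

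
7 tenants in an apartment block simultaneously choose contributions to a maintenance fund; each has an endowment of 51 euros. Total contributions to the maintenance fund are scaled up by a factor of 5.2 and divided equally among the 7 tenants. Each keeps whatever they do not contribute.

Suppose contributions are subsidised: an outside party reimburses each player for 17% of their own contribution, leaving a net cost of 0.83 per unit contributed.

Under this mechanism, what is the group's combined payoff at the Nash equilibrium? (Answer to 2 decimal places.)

357.00 euros

Even with the mechanism, each unit contributed returns only (5.2/7) / 0.83 = 0.8950 per unit of net cost, so contributing nothing is still dominant.
Everyone keeps their endowment and the group total is 7 × 51 = 357.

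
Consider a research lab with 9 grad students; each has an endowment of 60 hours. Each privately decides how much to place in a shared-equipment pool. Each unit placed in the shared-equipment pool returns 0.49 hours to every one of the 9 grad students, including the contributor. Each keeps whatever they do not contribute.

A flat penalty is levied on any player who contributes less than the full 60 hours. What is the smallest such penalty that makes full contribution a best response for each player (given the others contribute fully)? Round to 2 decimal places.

Given the others contribute fully, the best deviation is to contribute 0 (any partial contribution still incurs the fine and gives up units whose private return 0.49 is below 1).
Deviating from 60 to 0 saves 60 hours but forfeits the deviator's share of the drop in the shared-equipment pool: 0.49 × 60 = 29.40.
So the deviation gain is 60 − 29.40 = 30.60, and the fine must be at least 30.60 hours to wipe it out.

30.60 hours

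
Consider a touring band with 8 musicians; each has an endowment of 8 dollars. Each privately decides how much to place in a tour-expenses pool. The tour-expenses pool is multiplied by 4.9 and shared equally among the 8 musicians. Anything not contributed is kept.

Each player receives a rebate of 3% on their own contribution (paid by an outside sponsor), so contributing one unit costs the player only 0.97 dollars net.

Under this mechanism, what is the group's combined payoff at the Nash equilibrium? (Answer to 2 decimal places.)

64.00 dollars

With the mechanism, a contributed unit returns (4.9/8) / 0.97 = 0.6314 per unit of net cost — still below 1 — so contributing 0 remains dominant for every player.
At the Nash equilibrium no one contributes; group total payoff = 8 × 8 = 64.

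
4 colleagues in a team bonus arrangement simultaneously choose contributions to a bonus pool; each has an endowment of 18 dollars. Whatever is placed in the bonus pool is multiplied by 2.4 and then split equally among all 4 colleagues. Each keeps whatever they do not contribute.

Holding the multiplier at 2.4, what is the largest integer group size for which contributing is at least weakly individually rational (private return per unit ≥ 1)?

Private return per unit is 2.4/(group size), which is ≥ 1 whenever the group size is ≤ 2.4.
The largest such integer is 2.

2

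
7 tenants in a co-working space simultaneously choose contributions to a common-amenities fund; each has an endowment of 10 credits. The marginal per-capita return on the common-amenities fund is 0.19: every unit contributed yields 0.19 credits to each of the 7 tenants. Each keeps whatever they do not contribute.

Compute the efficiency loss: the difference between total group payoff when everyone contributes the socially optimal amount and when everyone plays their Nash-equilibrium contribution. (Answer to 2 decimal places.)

23.10 credits

The private return per contributed unit is 0.19 < 1, so contributing 0 is dominant for every player. At the Nash equilibrium everyone keeps their 10, and the group total is 7 × 10 = 70.
Each contributed unit returns 1.330 to the group as a whole (0.19 to each of 7 players), which exceeds 1, so the social optimum is full contribution: group total = 1.330 × 70 = 93.10.
Efficiency loss = 93.10 − 70 = 23.10.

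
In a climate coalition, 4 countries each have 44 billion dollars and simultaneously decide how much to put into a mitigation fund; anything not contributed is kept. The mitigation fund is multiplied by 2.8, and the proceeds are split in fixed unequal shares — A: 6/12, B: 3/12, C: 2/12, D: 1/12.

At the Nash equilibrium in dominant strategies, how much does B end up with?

For player j, contributing a unit is worthwhile iff 2.8 × (j's share) ≥ 1, i.e. iff j's share is at least 0.3571.
Only A (6/12) clears that bar, contributing 44; the remaining 3 contribute 0. Total contributed: 44.
B keeps 44 and receives 2.8 × 44 × 3/12 = 30.80 from the mitigation fund, for a payoff of 74.80.

74.80 billion dollars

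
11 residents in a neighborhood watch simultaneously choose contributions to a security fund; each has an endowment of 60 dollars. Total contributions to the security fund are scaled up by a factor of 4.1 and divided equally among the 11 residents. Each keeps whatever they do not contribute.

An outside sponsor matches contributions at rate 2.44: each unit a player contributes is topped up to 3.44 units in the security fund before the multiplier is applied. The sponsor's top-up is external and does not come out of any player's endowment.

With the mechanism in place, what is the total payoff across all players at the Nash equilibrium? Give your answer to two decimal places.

The effective private return per unit is now 4.1 × 3.44 / 11 = 1.2822 > 1, so every player's dominant strategy flips to full contribution.
At the Nash equilibrium everyone contributes 60. Group total payoff = 4.1 × 3.44 × 660 = 9308.64.

9308.64 dollars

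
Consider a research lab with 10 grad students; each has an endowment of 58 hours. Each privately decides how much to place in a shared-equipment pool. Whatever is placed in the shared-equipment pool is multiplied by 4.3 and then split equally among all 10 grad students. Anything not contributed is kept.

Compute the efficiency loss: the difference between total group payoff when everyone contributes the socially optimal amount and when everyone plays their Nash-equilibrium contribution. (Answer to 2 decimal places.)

1914.00 hours

Each contributed unit returns 4.3/10 = 0.4300 to its contributor — below 1 — so contributing 0 is dominant for every player. At the Nash equilibrium everyone keeps their 58, and the group total is 10 × 58 = 580.
Each contributed unit returns 4.300 to the group as a whole (0.4300 to each of 10 players), which exceeds 1, so the social optimum is full contribution: group total = 4.300 × 580 = 2494.00.
Efficiency loss = 2494.00 − 580 = 1914.00.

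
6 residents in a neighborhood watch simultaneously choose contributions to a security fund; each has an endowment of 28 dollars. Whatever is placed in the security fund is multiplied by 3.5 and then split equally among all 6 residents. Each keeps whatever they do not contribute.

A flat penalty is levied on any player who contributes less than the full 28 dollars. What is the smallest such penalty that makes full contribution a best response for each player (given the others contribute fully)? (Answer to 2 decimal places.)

11.67 dollars

Given the others contribute fully, the best deviation is to contribute 0 (any partial contribution still incurs the fine and gives up units whose private return 0.5833 is below 1).
Deviating from 28 to 0 saves 28 dollars but forfeits the deviator's share of the drop in the security fund: 3.5/6 × 28 = 16.33.
So the deviation gain is 28 − 16.33 = 11.67, and the fine must be at least 11.67 dollars to wipe it out.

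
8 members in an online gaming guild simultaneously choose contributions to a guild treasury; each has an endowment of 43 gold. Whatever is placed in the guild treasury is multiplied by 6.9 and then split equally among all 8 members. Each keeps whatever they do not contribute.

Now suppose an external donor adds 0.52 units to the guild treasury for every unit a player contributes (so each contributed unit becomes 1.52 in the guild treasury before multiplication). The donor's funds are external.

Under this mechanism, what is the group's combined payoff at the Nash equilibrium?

The effective private return per unit is now 6.9 × 1.52 / 8 = 1.3110 > 1, so every player's dominant strategy flips to full contribution.
At the Nash equilibrium everyone contributes 43. Group total payoff = 6.9 × 1.52 × 344 = 3607.87.

3607.87 gold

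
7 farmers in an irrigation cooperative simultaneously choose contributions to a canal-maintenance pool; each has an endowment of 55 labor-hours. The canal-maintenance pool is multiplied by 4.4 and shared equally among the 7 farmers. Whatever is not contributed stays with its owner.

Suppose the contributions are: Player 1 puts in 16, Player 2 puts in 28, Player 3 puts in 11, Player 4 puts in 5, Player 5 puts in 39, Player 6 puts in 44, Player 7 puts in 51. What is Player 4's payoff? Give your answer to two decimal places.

Total contributed: 16 + 28 + 11 + 5 + 39 + 44 + 51 = 194.
Each receives 4.4 × 194 / 7 = 121.94 from the canal-maintenance pool.
Player 4 keeps 55 − 5 = 50, so Player 4's payoff is 50 + 121.94 = 171.94.

171.94 labor-hours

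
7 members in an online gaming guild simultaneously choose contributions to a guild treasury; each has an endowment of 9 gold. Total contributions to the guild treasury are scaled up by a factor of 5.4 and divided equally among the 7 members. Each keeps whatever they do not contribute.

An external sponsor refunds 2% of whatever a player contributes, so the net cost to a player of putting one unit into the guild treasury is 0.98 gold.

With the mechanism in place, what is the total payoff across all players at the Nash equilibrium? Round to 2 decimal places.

63.00 gold

The effective private return is (5.4/7) / 0.98 = 0.7872, which is still under 1, so the mechanism doesn't change anyone's dominant strategy: zero contribution.
At the Nash equilibrium no one contributes; group total payoff = 7 × 9 = 63.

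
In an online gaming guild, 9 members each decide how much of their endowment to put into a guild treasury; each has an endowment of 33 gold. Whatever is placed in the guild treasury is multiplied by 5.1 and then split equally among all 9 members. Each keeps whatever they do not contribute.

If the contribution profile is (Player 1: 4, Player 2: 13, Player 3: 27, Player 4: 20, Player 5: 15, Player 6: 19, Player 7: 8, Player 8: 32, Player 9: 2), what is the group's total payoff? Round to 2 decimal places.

Total contributed: 4 + 13 + 27 + 20 + 15 + 19 + 8 + 32 + 2 = 140; total kept: 9 × 33 − 140 = 157.
The guild treasury pays out 5.1 × 140 = 714.00 in aggregate.
Group total = 157 + 714.00 = 871.00.

871.00 gold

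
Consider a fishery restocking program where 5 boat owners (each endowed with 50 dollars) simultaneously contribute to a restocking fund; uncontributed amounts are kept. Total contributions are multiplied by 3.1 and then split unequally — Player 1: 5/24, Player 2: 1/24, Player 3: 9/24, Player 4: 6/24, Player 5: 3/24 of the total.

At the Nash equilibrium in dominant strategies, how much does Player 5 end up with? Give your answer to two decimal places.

69.38 dollars

A player with share s gets back 3.1·s per unit contributed, so full contribution is dominant for anyone with s > 1/3.1 = 0.3226 and zero contribution is dominant for anyone below.
The only share above 0.3226 is Player 3's 9/24, contributing 50; the remaining 4 contribute 0. Total contributed: 50.
Player 5 keeps 50 and receives 3.1 × 50 × 3/24 = 19.38 from the restocking fund, for a payoff of 69.38.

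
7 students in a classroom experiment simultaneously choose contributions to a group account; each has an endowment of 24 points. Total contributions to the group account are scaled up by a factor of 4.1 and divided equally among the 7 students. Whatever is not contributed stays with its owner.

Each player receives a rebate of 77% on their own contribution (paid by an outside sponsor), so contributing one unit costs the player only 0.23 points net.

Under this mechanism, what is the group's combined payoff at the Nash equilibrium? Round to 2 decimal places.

818.16 points

The effective private return per unit is now (4.1/7) / 0.23 = 2.5466 > 1, so every player's dominant strategy flips to full contribution.
At the Nash equilibrium everyone contributes 24. Group total payoff = 7 × (24 × 0.77 + 4.1 × 24) = 818.16.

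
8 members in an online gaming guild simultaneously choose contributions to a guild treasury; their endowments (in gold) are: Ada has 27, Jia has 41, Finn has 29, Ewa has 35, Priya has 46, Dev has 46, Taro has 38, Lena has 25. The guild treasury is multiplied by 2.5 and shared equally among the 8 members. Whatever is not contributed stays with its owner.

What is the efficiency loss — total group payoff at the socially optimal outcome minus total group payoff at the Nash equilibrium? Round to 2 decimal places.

The private return per contributed unit is 2.5/8 = 0.3125 < 1 for every player regardless of endowment, so the Nash equilibrium is zero contribution and the group total is Σ E_j = 27 + 41 + 29 + 35 + 46 + 46 + 38 + 25 = 287.
Each contributed unit returns 2.500 to the group, so the social optimum is full contribution by everyone: group total = 2.500 × 287 = 717.50.
Efficiency loss = (2.500 − 1) × 287 = 430.50.

430.50 gold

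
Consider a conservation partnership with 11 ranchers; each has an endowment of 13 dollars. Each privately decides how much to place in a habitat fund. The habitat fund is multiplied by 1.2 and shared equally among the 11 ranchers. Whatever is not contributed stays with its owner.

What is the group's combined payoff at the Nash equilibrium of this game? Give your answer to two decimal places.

143.00 dollars

Each contributed unit returns 1.2/11 = 0.1091 to its contributor — below 1 — so contributing 0 is dominant for every player. At the Nash equilibrium everyone keeps their 13, and the group total is 11 × 13 = 143.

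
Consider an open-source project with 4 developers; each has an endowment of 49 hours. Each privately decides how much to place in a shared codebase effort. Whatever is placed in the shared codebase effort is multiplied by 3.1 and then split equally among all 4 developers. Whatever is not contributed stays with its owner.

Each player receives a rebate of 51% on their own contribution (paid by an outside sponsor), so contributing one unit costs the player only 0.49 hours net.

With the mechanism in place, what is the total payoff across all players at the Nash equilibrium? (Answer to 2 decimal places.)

Under the mechanism each unit contributed yields (3.1/4) / 0.49 = 1.5816 back to its contributor per unit of net cost, which exceeds 1, making full contribution the dominant choice for everyone.
At the Nash equilibrium everyone contributes 49. Group total payoff = 4 × (49 × 0.51 + 3.1 × 49) = 707.56.

707.56 hours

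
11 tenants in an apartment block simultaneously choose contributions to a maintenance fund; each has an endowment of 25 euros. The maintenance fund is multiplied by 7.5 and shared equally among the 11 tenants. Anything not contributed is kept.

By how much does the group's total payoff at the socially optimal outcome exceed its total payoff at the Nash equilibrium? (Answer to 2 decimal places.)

Each contributed unit returns 7.5/11 = 0.6818 to its contributor — below 1 — so contributing 0 is dominant for every player. At the Nash equilibrium everyone keeps their 25, and the group total is 11 × 25 = 275.
Each contributed unit returns 7.500 to the group as a whole (0.6818 to each of 11 players), which exceeds 1, so the social optimum is full contribution: group total = 7.500 × 275 = 2062.50.
Efficiency loss = 2062.50 − 275 = 1787.50.

1787.50 euros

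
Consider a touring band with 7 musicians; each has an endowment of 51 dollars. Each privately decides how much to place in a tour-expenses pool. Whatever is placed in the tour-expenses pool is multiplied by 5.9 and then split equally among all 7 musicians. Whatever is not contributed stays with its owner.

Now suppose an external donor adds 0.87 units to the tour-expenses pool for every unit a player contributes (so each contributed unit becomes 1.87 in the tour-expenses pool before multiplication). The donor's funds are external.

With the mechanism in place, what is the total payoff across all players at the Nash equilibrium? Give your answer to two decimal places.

3938.78 dollars

Under the mechanism each unit contributed yields 5.9 × 1.87 / 7 = 1.5761 back to its contributor per unit of net cost, which exceeds 1, making full contribution the dominant choice for everyone.
At the Nash equilibrium everyone contributes 51. Group total payoff = 5.9 × 1.87 × 357 = 3938.78.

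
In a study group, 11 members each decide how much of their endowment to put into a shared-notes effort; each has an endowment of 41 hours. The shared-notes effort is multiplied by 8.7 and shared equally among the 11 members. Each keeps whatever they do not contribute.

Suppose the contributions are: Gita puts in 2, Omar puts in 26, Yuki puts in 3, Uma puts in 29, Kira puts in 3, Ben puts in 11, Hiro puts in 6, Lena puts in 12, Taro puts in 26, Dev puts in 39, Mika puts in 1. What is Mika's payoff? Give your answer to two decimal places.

Total contributed: 2 + 26 + 3 + 29 + 3 + 11 + 6 + 12 + 26 + 39 + 1 = 158.
Each receives 8.7 × 158 / 11 = 124.96 from the shared-notes effort.
Mika keeps 41 − 1 = 40, so Mika's payoff is 40 + 124.96 = 164.96.

164.96 hours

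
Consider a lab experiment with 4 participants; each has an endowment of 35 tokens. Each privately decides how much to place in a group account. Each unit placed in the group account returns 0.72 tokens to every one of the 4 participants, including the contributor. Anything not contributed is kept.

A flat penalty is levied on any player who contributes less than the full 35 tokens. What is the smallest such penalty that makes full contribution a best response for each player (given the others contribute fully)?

Given the others contribute fully, the best deviation is to contribute 0 (any partial contribution still incurs the fine and gives up units whose private return 0.72 is below 1).
Deviating from 35 to 0 saves 35 tokens but forfeits the deviator's share of the drop in the group account: 0.72 × 35 = 25.20.
So the deviation gain is 35 − 25.20 = 9.80, and the fine must be at least 9.80 tokens to wipe it out.

9.80 tokens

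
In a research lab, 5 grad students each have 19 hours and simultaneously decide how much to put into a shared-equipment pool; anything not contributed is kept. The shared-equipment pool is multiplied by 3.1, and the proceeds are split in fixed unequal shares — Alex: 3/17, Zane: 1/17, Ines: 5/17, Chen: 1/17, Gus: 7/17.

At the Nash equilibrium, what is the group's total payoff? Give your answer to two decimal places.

Each unit j contributes comes back to j as 3.1 × (j's share), so j prefers to contribute only if that share exceeds 1/3.1 = 0.3226; otherwise keeping the unit dominates.
Only Gus (7/17) clears that bar, contributing 19; the remaining 4 contribute 0. Total contributed: 19.
The shared-equipment pool pays out 3.1 × 19 = 58.90 in total (split across the unequal shares, but the aggregate is all that matters for the group sum).
The 4 free-riders keep 19 each, adding 76. Group total = 76 + 58.90 = 134.90.

134.90 hours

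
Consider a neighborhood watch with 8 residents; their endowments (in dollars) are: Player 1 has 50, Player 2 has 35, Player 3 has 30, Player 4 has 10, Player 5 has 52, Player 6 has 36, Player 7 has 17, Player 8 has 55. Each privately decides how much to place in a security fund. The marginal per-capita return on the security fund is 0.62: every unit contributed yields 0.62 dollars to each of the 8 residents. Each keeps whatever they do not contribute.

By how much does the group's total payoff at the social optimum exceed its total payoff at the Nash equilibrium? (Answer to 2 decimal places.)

1128.60 dollars

The private return per contributed unit is 0.62 < 1 for everyone, so the Nash equilibrium is zero contribution and the group total is Σ E_j = 50 + 35 + 30 + 10 + 52 + 36 + 17 + 55 = 285.
Each contributed unit returns 4.960 to the group, so the social optimum is full contribution by everyone: group total = 4.960 × 285 = 1413.60.
Efficiency loss = (4.960 − 1) × 285 = 1128.60.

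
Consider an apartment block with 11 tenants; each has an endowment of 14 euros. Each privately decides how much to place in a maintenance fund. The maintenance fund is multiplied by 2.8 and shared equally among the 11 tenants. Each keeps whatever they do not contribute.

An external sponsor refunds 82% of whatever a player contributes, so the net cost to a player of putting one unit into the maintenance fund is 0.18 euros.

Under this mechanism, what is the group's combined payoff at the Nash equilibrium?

Under the mechanism each unit contributed yields (2.8/11) / 0.18 = 1.4141 back to its contributor per unit of net cost, which exceeds 1, making full contribution the dominant choice for everyone.
At the Nash equilibrium everyone contributes 14. Group total payoff = 11 × (14 × 0.82 + 2.8 × 14) = 557.48.

557.48 euros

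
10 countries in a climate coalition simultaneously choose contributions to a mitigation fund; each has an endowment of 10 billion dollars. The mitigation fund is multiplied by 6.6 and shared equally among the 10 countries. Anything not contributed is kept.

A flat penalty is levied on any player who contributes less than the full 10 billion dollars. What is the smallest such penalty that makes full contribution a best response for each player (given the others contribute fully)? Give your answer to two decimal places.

3.40 billion dollars

Given the others contribute fully, the best deviation is to contribute 0 (any partial contribution still incurs the fine and gives up units whose private return 0.6600 is below 1).
Deviating from 10 to 0 saves 10 billion dollars but forfeits the deviator's share of the drop in the mitigation fund: 6.6/10 × 10 = 6.60.
So the deviation gain is 10 − 6.60 = 3.40, and the fine must be at least 3.40 billion dollars to wipe it out.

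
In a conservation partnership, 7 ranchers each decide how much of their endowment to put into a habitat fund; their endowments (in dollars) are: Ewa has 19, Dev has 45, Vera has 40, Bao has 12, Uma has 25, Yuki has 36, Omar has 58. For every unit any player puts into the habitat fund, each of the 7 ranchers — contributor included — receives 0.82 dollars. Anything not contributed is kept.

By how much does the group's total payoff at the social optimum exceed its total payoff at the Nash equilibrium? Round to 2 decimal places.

The private return per contributed unit is 0.82 < 1 for everyone, so the Nash equilibrium is zero contribution and the group total is Σ E_j = 19 + 45 + 40 + 12 + 25 + 36 + 58 = 235.
Each contributed unit returns 5.740 to the group, so the social optimum is full contribution by everyone: group total = 5.740 × 235 = 1348.90.
Efficiency loss = (5.740 − 1) × 235 = 1113.90.

1113.90 dollars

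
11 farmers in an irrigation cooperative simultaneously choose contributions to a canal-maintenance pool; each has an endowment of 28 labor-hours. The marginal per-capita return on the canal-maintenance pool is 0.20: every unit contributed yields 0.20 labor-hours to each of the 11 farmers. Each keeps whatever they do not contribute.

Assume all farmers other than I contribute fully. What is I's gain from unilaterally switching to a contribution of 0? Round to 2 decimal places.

Switching from a contribution of 28 to 0 lets I keep an extra 28 labor-hours, but lowers the canal-maintenance pool by 28, which costs I their own share of that drop: 0.20 × 28 = 5.60.
Net gain = 28 − 5.60 = 22.40. The private return per contributed unit (0.20) is below 1, so free-riding is indeed the best response regardless of what the others do.

22.40 labor-hours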